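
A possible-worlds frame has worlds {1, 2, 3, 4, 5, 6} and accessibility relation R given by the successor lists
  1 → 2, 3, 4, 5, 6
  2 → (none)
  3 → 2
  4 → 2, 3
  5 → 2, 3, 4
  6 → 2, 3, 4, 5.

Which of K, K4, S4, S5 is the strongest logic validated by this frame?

Transitive (axiom 4): yes — every two-step R-path is closed by a direct edge.
Reflexive (axiom T): no — 1 is not related to itself.
Euclidean (axiom 5): no — 1 R 2 and 1 R 3, but not 2 R 3.
So F validates K, K4; S4 would additionally require R to be reflexive. The strongest is K4.

K4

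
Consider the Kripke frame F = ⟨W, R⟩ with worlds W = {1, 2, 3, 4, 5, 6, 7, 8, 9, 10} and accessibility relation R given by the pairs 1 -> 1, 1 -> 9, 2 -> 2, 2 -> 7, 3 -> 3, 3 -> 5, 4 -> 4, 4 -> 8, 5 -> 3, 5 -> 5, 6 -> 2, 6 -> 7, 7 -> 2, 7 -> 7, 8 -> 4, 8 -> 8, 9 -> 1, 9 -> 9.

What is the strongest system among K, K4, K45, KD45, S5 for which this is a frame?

Transitive (axiom 4): yes — every two-step R-path is closed by a direct edge.
Euclidean (axiom 5): yes — any two successors of a common world are R-related.
Serial (axiom D): no — 10 has no R-successor.
Reflexive (axiom T): no — 6 is not related to itself.
So F validates K, K4, K45; KD45 would additionally require R to be serial. The strongest is K45.

K45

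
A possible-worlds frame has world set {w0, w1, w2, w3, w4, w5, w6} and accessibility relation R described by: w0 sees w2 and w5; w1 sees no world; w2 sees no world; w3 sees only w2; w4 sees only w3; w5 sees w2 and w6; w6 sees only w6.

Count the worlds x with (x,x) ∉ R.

6

Enumerating: w0, w1, w2, w3, w4, w5.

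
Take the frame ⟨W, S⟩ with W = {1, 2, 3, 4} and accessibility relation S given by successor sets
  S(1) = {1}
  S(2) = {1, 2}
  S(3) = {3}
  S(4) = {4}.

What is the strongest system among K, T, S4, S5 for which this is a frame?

S4

Reflexive (axiom T): yes — every world is S-related to itself.
Transitive (axiom 4): yes — every two-step S-path is closed by a direct edge.
Euclidean (axiom 5): no — 2 S 1 and 2 S 2, but not 1 S 2.
So F validates K, T, S4; S5 would additionally require S to be Euclidean. The strongest is S4.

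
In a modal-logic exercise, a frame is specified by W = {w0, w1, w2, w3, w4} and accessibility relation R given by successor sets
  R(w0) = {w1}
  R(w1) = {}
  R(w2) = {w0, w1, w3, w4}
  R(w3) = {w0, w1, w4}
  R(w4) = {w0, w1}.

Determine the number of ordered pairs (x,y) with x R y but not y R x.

10

Enumerating: (w0,w1), (w2,w0), (w2,w1), (w2,w3), (w2,w4), (w3,w0), (w3,w1), (w3,w4), (w4,w0), (w4,w1).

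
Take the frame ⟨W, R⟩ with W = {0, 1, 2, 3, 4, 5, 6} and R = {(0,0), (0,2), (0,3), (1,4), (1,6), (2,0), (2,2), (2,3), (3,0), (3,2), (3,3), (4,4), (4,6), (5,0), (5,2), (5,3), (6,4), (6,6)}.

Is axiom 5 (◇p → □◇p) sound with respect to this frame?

The schema 5 characterises exactly the Euclidean frames.
Euclidean: yes — any two successors of a common world are R-related.

Yes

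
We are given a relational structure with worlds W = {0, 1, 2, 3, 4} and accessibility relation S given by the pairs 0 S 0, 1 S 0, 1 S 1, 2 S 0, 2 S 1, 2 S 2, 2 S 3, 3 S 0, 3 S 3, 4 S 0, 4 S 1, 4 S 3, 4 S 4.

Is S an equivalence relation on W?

Reflexive: yes — every world is S-related to itself.
Symmetric: no — 1 S 0 but not 0 S 1.
Transitive: yes — every two-step S-path is closed by a direct edge.
So S is not an equivalence relation.

No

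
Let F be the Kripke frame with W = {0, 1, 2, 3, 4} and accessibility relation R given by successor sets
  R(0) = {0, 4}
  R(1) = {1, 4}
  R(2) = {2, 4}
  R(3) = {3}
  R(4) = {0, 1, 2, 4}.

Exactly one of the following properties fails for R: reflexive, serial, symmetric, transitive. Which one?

Reflexive: yes — every world is R-related to itself.
Serial: yes — every world has a successor (e.g. 0 R 0).
Symmetric: yes — every pair in R has its reverse in R.
Transitive: no — 0 R 4 and 4 R 1, but not 0 R 1.
Only transitive fails.

transitive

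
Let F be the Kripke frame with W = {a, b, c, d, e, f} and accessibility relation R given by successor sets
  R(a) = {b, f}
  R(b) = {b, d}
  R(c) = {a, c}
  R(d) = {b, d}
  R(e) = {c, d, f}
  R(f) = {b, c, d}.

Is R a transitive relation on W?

Transitive: no — a R b and b R d, but not a R d.

No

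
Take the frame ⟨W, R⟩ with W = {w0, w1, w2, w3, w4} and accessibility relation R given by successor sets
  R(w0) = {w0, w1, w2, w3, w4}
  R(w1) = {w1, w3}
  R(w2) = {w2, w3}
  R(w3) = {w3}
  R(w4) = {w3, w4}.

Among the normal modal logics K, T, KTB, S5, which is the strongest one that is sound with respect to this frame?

Reflexive (axiom T): yes — every world is R-related to itself.
Symmetric (axiom B): no — w0 R w1 but not w1 R w0.
Euclidean (axiom 5): no — w0 R w1 and w0 R w2, but not w1 R w2.
So F validates K, T; KTB would additionally require R to be symmetric. The strongest is T.

T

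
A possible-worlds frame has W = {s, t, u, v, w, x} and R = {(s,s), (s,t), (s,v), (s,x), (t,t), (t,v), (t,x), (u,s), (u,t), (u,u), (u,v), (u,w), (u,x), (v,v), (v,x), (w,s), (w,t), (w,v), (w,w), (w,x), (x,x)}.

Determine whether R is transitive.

Yes

Transitive: yes — every two-step R-path is closed by a direct edge.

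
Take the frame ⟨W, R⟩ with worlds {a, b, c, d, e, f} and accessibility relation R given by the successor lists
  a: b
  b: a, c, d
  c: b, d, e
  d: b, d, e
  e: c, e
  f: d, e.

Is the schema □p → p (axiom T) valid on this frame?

No

Axiom T corresponds to the accessibility relation being reflexive.
Reflexive: no — a is not related to itself.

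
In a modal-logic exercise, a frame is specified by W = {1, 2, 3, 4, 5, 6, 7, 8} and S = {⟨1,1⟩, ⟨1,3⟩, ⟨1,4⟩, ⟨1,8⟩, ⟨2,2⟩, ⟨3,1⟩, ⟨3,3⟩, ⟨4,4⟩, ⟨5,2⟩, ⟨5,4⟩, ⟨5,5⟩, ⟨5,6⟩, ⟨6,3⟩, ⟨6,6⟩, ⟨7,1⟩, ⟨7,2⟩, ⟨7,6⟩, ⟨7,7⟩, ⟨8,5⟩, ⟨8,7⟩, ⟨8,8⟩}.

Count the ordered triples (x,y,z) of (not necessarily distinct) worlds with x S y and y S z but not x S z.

Enumerating: (1,8,5), (1,8,7), (3,1,4), (3,1,8), (5,6,3), (6,3,1), (7,1,3), (7,1,4), (7,1,8), (7,6,3), (8,5,2), (8,5,4), (8,5,6), (8,7,1), (8,7,2), (8,7,6).

16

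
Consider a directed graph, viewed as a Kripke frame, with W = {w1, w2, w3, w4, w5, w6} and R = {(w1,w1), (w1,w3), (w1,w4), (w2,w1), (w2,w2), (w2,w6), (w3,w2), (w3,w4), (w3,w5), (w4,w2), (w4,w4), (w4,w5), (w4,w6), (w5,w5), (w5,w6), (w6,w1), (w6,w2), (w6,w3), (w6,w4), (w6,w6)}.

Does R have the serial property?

Yes

Serial: yes — every world has a successor (e.g. w1 R w1).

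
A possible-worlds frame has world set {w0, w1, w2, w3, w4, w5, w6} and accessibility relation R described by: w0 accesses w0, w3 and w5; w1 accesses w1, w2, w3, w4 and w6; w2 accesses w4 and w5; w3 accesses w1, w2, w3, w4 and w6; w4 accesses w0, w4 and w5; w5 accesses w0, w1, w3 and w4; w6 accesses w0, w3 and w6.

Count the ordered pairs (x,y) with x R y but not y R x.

Enumerating: (w0,w3), (w1,w2), (w1,w4), (w1,w6), (w2,w4), (w2,w5), (w3,w2), (w3,w4), (w4,w0), (w5,w1), (w5,w3), (w6,w0).

12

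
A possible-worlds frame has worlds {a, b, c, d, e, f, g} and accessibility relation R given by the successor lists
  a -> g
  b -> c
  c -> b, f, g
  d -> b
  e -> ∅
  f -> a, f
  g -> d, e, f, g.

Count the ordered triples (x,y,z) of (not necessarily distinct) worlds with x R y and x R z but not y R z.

21

Enumerating: (b,c,c), (c,b,b), (c,b,f), (c,b,g), (c,f,b), (c,f,g), (c,g,b), (d,b,b), (f,a,a), (f,a,f), (g,d,d), (g,d,e), … and 9 more.
Total: 21.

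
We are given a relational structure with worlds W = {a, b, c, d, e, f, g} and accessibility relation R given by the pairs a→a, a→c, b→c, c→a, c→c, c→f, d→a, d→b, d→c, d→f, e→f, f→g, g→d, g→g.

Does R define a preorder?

Reflexive: no — b is not related to itself.
Transitive: no — a R c and c R f, but not a R f.
So R is not a preorder.

No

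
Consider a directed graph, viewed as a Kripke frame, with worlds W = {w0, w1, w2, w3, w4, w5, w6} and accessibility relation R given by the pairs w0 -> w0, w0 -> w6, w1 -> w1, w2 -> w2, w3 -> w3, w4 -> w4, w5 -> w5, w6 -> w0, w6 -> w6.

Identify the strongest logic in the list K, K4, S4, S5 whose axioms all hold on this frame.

S5

Transitive (axiom 4): yes — every two-step R-path is closed by a direct edge.
Reflexive (axiom T): yes — every world is R-related to itself.
Euclidean (axiom 5): yes — any two successors of a common world are R-related.
So F validates K, K4, S4, S5. The strongest is S5.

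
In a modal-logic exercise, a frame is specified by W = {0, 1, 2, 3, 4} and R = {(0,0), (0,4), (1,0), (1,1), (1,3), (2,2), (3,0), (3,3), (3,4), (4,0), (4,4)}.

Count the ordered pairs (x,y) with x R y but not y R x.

Enumerating: (1,0), (1,3), (3,0), (3,4).

4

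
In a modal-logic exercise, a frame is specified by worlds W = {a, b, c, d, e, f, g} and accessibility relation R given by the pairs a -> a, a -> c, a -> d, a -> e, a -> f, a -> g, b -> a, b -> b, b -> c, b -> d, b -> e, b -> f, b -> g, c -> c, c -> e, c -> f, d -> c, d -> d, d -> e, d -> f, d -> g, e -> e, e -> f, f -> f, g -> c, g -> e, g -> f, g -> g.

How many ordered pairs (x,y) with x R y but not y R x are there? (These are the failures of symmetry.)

Enumerating: (a,c), (a,d), (a,e), (a,f), (a,g), (b,a), (b,c), (b,d), (b,e), (b,f), (b,g), (c,e), … and 9 more.
Total: 21.

21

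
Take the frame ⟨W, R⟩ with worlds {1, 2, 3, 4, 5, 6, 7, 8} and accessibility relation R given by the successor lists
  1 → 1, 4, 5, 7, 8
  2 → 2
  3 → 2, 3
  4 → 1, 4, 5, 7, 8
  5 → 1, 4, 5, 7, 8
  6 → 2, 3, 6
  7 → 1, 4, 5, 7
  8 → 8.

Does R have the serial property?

Yes

Serial: yes — every world has a successor (e.g. 1 R 1).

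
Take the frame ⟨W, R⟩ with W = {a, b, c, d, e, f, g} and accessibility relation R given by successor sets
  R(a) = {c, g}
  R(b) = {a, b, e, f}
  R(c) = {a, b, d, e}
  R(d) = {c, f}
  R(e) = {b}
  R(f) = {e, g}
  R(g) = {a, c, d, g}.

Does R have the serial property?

Yes

Serial: yes — every world has a successor (e.g. a R c).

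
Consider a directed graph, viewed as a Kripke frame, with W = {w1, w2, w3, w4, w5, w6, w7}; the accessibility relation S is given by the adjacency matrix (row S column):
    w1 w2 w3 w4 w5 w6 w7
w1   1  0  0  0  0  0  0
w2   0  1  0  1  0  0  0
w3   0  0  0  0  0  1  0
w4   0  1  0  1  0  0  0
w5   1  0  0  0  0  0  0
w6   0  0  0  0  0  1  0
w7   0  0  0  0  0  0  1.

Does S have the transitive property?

Transitive: yes — every two-step S-path is closed by a direct edge.

Yes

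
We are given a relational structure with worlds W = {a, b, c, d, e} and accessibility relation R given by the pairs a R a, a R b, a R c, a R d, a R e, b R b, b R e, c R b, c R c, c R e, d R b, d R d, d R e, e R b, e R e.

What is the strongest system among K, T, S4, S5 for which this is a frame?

S4

Reflexive (axiom T): yes — every world is R-related to itself.
Transitive (axiom 4): yes — every two-step R-path is closed by a direct edge.
Euclidean (axiom 5): no — a R b and a R c, but not b R c.
So F validates K, T, S4; S5 would additionally require R to be Euclidean. The strongest is S4.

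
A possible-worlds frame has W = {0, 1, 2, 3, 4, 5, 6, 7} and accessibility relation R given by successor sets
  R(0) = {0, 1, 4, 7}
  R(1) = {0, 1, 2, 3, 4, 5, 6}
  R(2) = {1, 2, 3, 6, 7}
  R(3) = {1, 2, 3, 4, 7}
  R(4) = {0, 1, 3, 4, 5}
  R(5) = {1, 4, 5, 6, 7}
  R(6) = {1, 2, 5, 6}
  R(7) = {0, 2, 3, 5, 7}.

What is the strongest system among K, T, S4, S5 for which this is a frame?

Reflexive (axiom T): yes — every world is R-related to itself.
Transitive (axiom 4): no — 0 R 1 and 1 R 2, but not 0 R 2.
Euclidean (axiom 5): no — 0 R 1 and 0 R 7, but not 1 R 7.
So F validates K, T; S4 would additionally require R to be transitive. The strongest is T.

T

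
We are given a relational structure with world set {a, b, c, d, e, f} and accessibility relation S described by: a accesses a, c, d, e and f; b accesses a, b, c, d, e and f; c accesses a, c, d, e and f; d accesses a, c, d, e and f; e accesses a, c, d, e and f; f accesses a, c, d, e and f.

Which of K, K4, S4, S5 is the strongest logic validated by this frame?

S4

Transitive (axiom 4): yes — every two-step S-path is closed by a direct edge.
Reflexive (axiom T): yes — every world is S-related to itself.
Euclidean (axiom 5): no — b S a and b S b, but not a S b.
So F validates K, K4, S4; S5 would additionally require S to be Euclidean. The strongest is S4.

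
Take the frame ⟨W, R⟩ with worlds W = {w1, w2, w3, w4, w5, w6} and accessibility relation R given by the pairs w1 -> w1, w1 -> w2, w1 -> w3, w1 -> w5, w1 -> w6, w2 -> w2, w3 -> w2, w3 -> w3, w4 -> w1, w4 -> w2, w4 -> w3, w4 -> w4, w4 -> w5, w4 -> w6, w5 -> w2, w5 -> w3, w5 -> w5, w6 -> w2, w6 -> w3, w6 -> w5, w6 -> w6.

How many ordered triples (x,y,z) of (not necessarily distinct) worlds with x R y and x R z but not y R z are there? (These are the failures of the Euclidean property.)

35

Enumerating: (w1,w2,w1), (w1,w2,w3), (w1,w2,w5), (w1,w2,w6), (w1,w3,w1), (w1,w3,w5), (w1,w3,w6), (w1,w5,w1), (w1,w5,w6), (w1,w6,w1), (w3,w2,w3), (w4,w1,w4), … and 23 more.
Total: 35.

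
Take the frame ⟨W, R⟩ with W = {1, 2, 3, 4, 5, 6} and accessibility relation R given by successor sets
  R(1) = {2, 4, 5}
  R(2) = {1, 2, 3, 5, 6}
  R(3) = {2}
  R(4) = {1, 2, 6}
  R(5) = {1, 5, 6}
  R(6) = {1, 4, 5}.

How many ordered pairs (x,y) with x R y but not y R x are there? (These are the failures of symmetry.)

4

Enumerating: (2,5), (2,6), (4,2), (6,1).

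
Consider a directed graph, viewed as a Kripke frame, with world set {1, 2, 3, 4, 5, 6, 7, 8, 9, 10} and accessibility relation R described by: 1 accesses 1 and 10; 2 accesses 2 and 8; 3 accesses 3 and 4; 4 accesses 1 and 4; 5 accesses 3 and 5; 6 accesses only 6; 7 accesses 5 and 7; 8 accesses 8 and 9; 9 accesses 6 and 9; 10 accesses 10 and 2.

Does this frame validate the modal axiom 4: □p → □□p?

By correspondence theory, 4 is valid on a frame iff R is transitive.
Transitive: no — 1 R 10 and 10 R 2, but not 1 R 2.

No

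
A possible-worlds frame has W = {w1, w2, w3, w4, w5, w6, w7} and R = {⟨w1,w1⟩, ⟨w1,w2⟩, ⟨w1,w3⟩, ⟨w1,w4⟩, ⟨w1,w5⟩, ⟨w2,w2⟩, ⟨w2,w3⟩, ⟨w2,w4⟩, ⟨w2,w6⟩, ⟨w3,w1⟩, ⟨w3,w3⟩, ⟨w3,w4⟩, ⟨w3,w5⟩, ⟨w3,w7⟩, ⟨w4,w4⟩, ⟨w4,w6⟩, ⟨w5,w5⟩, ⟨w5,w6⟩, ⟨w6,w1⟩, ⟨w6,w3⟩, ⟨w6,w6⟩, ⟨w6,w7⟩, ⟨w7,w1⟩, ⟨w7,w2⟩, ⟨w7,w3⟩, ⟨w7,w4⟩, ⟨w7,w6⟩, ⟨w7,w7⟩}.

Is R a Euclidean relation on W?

No

Euclidean: no — w1 R w2 and w1 R w5, but not w2 R w5.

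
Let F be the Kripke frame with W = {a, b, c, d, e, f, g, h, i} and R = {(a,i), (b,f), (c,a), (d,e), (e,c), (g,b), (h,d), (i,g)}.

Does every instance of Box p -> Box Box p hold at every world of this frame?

The schema 4 characterises exactly the transitive frames.
Transitive: no — a R i and i R g, but not a R g.

No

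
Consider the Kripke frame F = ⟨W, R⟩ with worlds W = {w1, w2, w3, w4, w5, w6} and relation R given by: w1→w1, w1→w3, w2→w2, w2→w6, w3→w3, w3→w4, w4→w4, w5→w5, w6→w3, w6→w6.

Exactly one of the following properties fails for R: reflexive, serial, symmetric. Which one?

Reflexive: yes — every world is R-related to itself.
Serial: yes — every world has a successor (e.g. w1 R w1).
Symmetric: no — w1 R w3 but not w3 R w1.
Only symmetric fails.

symmetric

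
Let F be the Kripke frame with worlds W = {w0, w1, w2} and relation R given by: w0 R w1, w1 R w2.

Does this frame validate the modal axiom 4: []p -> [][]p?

No

The schema 4 characterises exactly the transitive frames.
Transitive: no — w0 R w1 and w1 R w2, but not w0 R w2.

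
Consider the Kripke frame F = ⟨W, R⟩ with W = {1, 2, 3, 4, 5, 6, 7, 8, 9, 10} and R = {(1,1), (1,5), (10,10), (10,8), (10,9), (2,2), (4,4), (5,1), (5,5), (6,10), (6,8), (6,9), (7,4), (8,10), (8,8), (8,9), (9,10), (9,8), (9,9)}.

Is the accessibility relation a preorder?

Reflexive: no — 3 is not related to itself.
Transitive: yes — every two-step R-path is closed by a direct edge.
So R is not a preorder.

No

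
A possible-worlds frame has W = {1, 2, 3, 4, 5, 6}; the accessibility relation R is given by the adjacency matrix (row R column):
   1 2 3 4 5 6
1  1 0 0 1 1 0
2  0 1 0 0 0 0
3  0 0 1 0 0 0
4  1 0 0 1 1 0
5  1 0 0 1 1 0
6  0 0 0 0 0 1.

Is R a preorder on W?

Reflexive: yes — every world is R-related to itself.
Transitive: yes — every two-step R-path is closed by a direct edge.
So R is a preorder.

Yes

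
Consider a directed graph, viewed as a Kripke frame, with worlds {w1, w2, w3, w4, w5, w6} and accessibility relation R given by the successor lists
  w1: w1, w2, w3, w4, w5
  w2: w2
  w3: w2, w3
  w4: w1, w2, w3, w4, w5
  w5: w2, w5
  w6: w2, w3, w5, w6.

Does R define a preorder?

Reflexive: yes — every world is R-related to itself.
Transitive: yes — every two-step R-path is closed by a direct edge.
So R is a preorder.

Yes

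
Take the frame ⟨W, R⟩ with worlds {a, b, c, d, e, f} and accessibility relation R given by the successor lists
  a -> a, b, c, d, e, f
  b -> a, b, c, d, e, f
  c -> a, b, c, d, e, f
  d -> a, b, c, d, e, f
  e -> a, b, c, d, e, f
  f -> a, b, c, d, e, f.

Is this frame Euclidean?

Euclidean: yes — any two successors of a common world are R-related.

Yes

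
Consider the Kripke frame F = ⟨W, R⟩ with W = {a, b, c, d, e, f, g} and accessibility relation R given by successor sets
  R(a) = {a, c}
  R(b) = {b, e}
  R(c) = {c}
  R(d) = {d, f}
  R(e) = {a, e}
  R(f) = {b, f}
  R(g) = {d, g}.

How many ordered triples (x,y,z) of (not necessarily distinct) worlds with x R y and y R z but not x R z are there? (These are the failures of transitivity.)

Enumerating: (b,e,a), (d,f,b), (e,a,c), (f,b,e), (g,d,f).

5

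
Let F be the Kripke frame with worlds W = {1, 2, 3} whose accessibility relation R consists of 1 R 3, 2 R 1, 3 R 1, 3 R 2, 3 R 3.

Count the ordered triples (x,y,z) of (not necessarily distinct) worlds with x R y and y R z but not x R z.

3

Enumerating: (1,3,1), (1,3,2), (2,1,3).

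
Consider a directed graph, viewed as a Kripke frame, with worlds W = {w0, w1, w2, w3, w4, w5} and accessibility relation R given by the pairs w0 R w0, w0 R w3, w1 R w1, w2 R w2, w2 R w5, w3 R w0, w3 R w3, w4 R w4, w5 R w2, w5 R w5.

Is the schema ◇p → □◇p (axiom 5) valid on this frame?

Yes

By correspondence theory, 5 is valid on a frame iff R is Euclidean.
Euclidean: yes — any two successors of a common world are R-related.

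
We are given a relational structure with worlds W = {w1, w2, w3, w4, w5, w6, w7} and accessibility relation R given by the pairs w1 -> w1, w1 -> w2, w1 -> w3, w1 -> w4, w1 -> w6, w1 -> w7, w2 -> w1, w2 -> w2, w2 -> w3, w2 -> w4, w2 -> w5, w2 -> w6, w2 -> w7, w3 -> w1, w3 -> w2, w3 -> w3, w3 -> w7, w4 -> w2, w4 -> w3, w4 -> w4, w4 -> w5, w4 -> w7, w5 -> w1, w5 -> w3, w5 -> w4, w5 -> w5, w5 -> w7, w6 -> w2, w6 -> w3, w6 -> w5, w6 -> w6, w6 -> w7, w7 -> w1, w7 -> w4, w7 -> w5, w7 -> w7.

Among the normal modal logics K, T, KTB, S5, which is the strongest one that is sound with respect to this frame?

T

Reflexive (axiom T): yes — every world is R-related to itself.
Symmetric (axiom B): no — w1 R w4 but not w4 R w1.
Euclidean (axiom 5): no — w1 R w3 and w1 R w4, but not w3 R w4.
So F validates K, T; KTB would additionally require R to be symmetric. The strongest is T.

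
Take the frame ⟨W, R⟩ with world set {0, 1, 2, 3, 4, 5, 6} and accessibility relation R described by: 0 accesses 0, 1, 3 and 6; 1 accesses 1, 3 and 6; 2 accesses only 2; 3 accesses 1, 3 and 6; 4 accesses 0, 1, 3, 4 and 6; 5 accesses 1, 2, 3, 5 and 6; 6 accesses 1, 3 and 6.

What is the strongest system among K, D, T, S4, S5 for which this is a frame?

Serial (axiom D): yes — every world has a successor (e.g. 0 R 0).
Reflexive (axiom T): yes — every world is R-related to itself.
Transitive (axiom 4): yes — every two-step R-path is closed by a direct edge.
Euclidean (axiom 5): no — 4 R 1 and 4 R 0, but not 1 R 0.
So F validates K, D, T, S4; S5 would additionally require R to be Euclidean. The strongest is S4.

S4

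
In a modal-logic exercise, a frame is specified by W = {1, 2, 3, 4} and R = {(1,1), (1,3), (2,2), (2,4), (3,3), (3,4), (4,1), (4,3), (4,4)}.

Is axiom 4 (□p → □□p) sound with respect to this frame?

By correspondence theory, 4 is valid on a frame iff R is transitive.
Transitive: no — 1 R 3 and 3 R 4, but not 1 R 4.

No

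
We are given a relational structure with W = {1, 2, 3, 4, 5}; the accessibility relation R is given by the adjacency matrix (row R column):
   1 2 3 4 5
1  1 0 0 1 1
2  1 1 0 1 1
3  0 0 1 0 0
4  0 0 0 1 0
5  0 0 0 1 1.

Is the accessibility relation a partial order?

Reflexive: yes — every world is R-related to itself.
Transitive: yes — every two-step R-path is closed by a direct edge.
Antisymmetric: yes — no distinct pair is related both ways.
So R is a partial order.

Yes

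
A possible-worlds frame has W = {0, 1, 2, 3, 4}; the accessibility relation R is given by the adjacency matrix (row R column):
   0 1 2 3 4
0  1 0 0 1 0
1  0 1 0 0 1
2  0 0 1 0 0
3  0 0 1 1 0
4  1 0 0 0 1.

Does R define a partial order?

Reflexive: yes — every world is R-related to itself.
Transitive: no — 0 R 3 and 3 R 2, but not 0 R 2.
Antisymmetric: yes — no distinct pair is related both ways.
So R is not a partial order.

No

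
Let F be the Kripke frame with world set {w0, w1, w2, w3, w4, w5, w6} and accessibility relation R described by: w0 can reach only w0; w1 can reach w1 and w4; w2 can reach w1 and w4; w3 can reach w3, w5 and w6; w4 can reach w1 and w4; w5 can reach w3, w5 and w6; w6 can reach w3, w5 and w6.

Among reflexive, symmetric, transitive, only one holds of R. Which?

Reflexive: no — w2 is not related to itself.
Symmetric: no — w2 R w1 but not w1 R w2.
Transitive: yes — every two-step R-path is closed by a direct edge.
Only transitive holds.

transitive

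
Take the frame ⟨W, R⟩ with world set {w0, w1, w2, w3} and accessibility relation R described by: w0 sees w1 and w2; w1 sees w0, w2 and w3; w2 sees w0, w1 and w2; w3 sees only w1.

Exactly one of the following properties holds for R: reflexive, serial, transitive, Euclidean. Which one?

serial

Reflexive: no — w0 is not related to itself.
Serial: yes — every world has a successor (e.g. w0 R w1).
Transitive: no — w0 R w1 and w1 R w3, but not w0 R w3.
Euclidean: no — w1 R w0 and w1 R w3, but not w0 R w3.
Only serial holds.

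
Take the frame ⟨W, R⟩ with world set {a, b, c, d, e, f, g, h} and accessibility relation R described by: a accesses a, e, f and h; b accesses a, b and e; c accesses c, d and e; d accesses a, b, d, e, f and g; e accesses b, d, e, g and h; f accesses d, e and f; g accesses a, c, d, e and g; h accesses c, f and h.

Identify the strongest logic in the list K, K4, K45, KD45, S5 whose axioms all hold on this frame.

K

Transitive (axiom 4): no — a R e and e R b, but not a R b.
Euclidean (axiom 5): no — a R e and a R f, but not e R f.
Serial (axiom D): yes — every world has a successor (e.g. a R a).
Reflexive (axiom T): yes — every world is R-related to itself.
So F validates K; K4 would additionally require R to be transitive. The strongest is K.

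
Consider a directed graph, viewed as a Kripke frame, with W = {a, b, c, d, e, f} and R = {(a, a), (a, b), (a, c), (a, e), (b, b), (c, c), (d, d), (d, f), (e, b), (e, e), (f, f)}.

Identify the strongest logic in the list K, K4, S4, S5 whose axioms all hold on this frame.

Transitive (axiom 4): yes — every two-step R-path is closed by a direct edge.
Reflexive (axiom T): yes — every world is R-related to itself.
Euclidean (axiom 5): no — a R b and a R c, but not b R c.
So F validates K, K4, S4; S5 would additionally require R to be Euclidean. The strongest is S4.

S4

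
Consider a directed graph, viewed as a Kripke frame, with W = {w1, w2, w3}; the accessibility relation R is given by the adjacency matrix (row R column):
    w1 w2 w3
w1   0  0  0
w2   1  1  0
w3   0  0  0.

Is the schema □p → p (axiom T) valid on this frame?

No

Axiom T corresponds to the accessibility relation being reflexive.
Reflexive: no — w1 is not related to itself.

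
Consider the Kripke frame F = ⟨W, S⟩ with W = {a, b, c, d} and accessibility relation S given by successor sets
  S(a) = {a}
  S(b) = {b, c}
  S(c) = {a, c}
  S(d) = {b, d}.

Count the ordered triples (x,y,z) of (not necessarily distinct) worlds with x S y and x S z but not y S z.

Enumerating: (b,c,b), (c,a,c), (d,b,d).

3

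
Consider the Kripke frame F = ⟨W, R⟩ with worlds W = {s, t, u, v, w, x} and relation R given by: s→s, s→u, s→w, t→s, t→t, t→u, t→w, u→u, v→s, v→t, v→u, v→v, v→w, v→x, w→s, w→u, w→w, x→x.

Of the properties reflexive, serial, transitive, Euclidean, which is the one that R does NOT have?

Reflexive: yes — every world is R-related to itself.
Serial: yes — every world has a successor (e.g. s R s).
Transitive: yes — every two-step R-path is closed by a direct edge.
Euclidean: no — s R u and s R w, but not u R w.
Only Euclidean fails.

Euclidean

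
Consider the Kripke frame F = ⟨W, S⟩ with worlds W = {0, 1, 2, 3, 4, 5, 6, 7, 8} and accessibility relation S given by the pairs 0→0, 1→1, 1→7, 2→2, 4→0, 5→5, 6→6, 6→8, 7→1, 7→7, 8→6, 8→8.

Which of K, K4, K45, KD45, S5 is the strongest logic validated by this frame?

Transitive (axiom 4): yes — every two-step S-path is closed by a direct edge.
Euclidean (axiom 5): yes — any two successors of a common world are S-related.
Serial (axiom D): no — 3 has no S-successor.
Reflexive (axiom T): no — 3 is not related to itself.
So F validates K, K4, K45; KD45 would additionally require S to be serial. The strongest is K45.

K45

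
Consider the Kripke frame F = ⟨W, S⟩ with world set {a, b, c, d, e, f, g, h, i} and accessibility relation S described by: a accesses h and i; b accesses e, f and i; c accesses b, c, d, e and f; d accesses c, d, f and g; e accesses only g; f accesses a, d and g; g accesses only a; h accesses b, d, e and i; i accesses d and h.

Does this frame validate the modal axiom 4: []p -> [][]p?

No

Axiom 4 corresponds to the accessibility relation being transitive.
Transitive: no — a S h and h S b, but not a S b.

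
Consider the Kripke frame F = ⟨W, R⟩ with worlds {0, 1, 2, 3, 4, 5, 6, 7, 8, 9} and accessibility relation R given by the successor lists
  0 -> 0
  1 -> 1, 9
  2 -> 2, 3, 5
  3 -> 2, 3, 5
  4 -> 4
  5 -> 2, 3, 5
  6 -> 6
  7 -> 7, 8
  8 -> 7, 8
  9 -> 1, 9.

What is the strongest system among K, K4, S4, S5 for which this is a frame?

S5

Transitive (axiom 4): yes — every two-step R-path is closed by a direct edge.
Reflexive (axiom T): yes — every world is R-related to itself.
Euclidean (axiom 5): yes — any two successors of a common world are R-related.
So F validates K, K4, S4, S5. The strongest is S5.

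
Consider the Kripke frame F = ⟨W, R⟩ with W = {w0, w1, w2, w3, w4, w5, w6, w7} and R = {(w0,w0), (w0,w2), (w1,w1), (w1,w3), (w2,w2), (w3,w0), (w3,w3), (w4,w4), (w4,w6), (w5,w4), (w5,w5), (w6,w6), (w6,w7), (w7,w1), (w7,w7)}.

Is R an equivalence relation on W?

Reflexive: yes — every world is R-related to itself.
Symmetric: no — w0 R w2 but not w2 R w0.
Transitive: no — w1 R w3 and w3 R w0, but not w1 R w0.
So R is not an equivalence relation.

No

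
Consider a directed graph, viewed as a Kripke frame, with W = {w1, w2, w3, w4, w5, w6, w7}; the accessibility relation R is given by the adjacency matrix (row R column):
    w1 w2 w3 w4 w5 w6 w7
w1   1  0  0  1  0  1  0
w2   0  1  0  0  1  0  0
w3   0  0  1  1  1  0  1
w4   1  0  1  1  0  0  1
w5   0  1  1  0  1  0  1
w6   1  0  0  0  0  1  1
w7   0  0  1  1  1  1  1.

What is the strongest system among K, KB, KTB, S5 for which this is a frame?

Symmetric (axiom B): yes — every pair in R has its reverse in R.
Reflexive (axiom T): yes — every world is R-related to itself.
Euclidean (axiom 5): no — w1 R w4 and w1 R w6, but not w4 R w6.
So F validates K, KB, KTB; S5 would additionally require R to be Euclidean. The strongest is KTB.

KTB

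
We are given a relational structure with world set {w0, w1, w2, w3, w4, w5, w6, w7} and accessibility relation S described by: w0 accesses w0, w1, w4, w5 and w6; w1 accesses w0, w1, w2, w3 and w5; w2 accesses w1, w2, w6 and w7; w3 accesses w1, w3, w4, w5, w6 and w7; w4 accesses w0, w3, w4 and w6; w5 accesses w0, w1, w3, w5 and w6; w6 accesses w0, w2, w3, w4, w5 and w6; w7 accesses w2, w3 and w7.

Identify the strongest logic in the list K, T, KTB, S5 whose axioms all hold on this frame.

Reflexive (axiom T): yes — every world is S-related to itself.
Symmetric (axiom B): yes — every pair in S has its reverse in S.
Euclidean (axiom 5): no — w0 S w1 and w0 S w4, but not w1 S w4.
So F validates K, T, KTB; S5 would additionally require S to be Euclidean. The strongest is KTB.

KTB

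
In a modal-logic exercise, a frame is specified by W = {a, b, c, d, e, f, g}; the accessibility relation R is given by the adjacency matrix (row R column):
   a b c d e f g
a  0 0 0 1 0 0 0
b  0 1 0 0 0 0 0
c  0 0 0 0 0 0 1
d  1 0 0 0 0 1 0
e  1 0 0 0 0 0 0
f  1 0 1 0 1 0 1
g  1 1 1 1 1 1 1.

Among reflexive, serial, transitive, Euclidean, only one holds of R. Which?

serial

Reflexive: no — a is not related to itself.
Serial: yes — every world has a successor (e.g. a R d).
Transitive: no — a R d and d R f, but not a R f.
Euclidean: no — d R a and d R f, but not a R f.
Only serial holds.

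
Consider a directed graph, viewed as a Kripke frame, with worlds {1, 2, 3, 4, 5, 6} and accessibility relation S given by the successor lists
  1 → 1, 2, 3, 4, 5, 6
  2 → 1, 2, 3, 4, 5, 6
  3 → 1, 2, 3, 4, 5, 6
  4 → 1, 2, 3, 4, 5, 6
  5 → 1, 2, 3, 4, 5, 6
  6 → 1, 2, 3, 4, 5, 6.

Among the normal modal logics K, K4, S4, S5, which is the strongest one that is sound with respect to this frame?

S5

Transitive (axiom 4): yes — every two-step S-path is closed by a direct edge.
Reflexive (axiom T): yes — every world is S-related to itself.
Euclidean (axiom 5): yes — any two successors of a common world are S-related.
So F validates K, K4, S4, S5. The strongest is S5.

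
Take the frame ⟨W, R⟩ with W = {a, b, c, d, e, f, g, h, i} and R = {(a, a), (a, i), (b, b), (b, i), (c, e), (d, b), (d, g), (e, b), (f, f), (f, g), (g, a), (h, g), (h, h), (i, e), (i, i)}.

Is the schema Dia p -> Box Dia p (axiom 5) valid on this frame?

No

By correspondence theory, 5 is valid on a frame iff R is Euclidean.
Euclidean: no — d R b and d R g, but not b R g.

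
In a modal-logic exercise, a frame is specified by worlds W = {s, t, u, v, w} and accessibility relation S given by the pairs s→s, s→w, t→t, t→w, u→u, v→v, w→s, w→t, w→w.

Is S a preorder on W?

Reflexive: yes — every world is S-related to itself.
Transitive: no — s S w and w S t, but not s S t.
So S is not a preorder.

No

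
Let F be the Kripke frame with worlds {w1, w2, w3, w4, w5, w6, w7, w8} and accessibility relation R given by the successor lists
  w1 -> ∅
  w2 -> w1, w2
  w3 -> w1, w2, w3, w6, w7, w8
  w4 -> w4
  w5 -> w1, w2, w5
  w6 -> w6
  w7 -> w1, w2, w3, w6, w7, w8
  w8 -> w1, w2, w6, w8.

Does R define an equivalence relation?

No

Reflexive: no — w1 is not related to itself.
Symmetric: no — w2 R w1 but not w1 R w2.
Transitive: yes — every two-step R-path is closed by a direct edge.
So R is not an equivalence relation.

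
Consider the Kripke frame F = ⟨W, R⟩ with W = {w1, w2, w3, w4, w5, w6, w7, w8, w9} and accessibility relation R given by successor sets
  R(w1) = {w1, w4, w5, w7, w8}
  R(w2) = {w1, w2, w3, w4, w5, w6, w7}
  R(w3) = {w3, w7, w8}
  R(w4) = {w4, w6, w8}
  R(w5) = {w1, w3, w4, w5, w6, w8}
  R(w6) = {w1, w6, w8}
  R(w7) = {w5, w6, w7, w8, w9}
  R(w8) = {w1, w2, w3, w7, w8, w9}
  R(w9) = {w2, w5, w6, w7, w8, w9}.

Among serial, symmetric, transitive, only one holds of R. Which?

Serial: yes — every world has a successor (e.g. w1 R w1).
Symmetric: no — w1 R w4 but not w4 R w1.
Transitive: no — w1 R w4 and w4 R w6, but not w1 R w6.
Only serial holds.

serial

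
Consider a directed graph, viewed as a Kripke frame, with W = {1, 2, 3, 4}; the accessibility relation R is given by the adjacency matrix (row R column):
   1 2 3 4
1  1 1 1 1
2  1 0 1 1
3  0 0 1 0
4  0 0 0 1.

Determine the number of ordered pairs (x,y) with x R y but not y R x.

Enumerating: (1,3), (1,4), (2,3), (2,4).

4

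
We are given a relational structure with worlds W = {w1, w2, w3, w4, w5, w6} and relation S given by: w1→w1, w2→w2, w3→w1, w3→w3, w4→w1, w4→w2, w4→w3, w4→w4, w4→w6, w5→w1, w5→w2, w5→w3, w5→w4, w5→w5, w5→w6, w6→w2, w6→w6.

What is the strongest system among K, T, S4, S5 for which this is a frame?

Reflexive (axiom T): yes — every world is S-related to itself.
Transitive (axiom 4): yes — every two-step S-path is closed by a direct edge.
Euclidean (axiom 5): no — w4 S w1 and w4 S w2, but not w1 S w2.
So F validates K, T, S4; S5 would additionally require S to be Euclidean. The strongest is S4.

S4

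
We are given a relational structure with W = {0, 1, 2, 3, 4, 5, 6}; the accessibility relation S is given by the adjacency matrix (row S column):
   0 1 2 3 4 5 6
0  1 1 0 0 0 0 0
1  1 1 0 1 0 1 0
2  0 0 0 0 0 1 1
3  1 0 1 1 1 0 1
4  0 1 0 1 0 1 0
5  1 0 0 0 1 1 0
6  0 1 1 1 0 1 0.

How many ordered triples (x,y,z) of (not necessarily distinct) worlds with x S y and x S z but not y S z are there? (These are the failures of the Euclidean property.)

Enumerating: (1,0,3), (1,0,5), (1,3,1), (1,3,5), (1,5,1), (1,5,3), (2,5,6), (2,6,6), (3,0,2), (3,0,3), (3,0,4), (3,0,6), … and 28 more.
Total: 40.

40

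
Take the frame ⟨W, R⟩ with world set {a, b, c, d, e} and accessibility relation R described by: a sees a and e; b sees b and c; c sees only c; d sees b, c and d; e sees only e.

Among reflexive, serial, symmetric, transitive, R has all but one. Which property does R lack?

Reflexive: yes — every world is R-related to itself.
Serial: yes — every world has a successor (e.g. a R a).
Symmetric: no — a R e but not e R a.
Transitive: yes — every two-step R-path is closed by a direct edge.
Only symmetric fails.

symmetric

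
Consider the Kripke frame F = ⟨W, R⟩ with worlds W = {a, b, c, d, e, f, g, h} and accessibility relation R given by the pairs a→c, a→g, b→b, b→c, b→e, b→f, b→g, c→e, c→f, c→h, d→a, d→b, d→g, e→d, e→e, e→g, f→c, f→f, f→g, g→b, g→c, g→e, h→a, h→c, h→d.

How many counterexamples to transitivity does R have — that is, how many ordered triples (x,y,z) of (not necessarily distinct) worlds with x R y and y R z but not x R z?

40

Enumerating: (a,c,e), (a,c,f), (a,c,h), (a,g,b), (a,g,e), (b,c,h), (b,e,d), (c,e,d), (c,e,g), (c,f,c), (c,f,g), (c,h,a), … and 28 more.
Total: 40.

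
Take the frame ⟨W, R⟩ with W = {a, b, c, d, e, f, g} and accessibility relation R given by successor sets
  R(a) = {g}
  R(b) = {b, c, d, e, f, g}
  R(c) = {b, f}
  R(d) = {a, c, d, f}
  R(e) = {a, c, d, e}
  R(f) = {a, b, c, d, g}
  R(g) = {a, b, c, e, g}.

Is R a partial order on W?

Reflexive: no — a is not related to itself.
Transitive: no — a R g and g R b, but not a R b.
Antisymmetric: no — a R g and g R a with a ≠ g.
So R is not a partial order.

No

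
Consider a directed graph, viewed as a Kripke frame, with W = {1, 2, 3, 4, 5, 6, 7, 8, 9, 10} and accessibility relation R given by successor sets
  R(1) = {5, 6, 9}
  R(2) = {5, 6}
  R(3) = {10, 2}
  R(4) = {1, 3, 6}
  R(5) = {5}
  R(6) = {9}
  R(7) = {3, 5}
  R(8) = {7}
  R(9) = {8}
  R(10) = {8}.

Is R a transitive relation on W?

Transitive: no — 1 R 9 and 9 R 8, but not 1 R 8.

No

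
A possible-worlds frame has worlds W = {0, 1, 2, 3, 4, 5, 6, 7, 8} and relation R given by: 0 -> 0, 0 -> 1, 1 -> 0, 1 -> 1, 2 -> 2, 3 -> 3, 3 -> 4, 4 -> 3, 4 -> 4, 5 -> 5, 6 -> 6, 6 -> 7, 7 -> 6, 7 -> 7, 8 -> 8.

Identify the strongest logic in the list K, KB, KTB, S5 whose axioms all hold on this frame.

Symmetric (axiom B): yes — every pair in R has its reverse in R.
Reflexive (axiom T): yes — every world is R-related to itself.
Euclidean (axiom 5): yes — any two successors of a common world are R-related.
So F validates K, KB, KTB, S5. The strongest is S5.

S5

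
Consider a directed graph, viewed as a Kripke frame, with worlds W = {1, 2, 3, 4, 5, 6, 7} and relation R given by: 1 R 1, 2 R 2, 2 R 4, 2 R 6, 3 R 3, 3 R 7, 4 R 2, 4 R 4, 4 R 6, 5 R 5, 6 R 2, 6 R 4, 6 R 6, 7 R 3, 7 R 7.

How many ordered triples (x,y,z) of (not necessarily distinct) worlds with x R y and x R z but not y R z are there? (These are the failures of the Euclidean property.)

R is Euclidean; there are no such tuples.

0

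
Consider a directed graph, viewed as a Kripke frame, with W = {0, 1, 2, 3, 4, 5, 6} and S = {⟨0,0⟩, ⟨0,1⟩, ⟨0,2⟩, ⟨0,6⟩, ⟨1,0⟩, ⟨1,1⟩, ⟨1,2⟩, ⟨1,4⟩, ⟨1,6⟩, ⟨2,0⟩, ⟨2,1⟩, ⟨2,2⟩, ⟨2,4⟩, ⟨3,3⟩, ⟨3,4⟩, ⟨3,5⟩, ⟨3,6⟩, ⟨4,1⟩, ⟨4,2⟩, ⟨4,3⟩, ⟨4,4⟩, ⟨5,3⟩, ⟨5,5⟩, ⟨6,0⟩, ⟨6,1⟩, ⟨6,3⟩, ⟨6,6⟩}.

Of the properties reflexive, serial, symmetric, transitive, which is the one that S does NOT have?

transitive

Reflexive: yes — every world is S-related to itself.
Serial: yes — every world has a successor (e.g. 0 S 0).
Symmetric: yes — every pair in S has its reverse in S.
Transitive: no — 0 S 1 and 1 S 4, but not 0 S 4.
Only transitive fails.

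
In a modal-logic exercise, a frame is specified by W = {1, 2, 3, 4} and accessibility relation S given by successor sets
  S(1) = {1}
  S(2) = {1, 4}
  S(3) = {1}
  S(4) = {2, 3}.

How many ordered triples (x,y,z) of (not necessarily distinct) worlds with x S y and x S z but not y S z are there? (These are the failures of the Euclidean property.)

Enumerating: (2,1,4), (2,4,1), (2,4,4), (4,2,2), (4,2,3), (4,3,2), (4,3,3).

7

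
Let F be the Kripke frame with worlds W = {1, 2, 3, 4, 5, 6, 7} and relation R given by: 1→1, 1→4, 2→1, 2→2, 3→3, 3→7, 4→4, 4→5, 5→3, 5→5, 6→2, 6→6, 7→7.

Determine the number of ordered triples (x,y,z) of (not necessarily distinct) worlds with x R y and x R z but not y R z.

6

Enumerating: (1,4,1), (2,1,2), (3,7,3), (4,5,4), (5,3,5), (6,2,6).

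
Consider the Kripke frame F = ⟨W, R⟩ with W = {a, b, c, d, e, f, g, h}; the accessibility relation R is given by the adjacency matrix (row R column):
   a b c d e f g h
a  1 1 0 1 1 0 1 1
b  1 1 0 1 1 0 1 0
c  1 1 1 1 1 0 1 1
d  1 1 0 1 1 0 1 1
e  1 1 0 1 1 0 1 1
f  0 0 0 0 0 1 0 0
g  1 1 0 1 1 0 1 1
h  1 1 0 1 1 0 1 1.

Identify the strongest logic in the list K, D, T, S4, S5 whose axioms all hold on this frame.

T

Serial (axiom D): yes — every world has a successor (e.g. a R a).
Reflexive (axiom T): yes — every world is R-related to itself.
Transitive (axiom 4): no — b R a and a R h, but not b R h.
Euclidean (axiom 5): no — a R b and a R h, but not b R h.
So F validates K, D, T; S4 would additionally require R to be transitive. The strongest is T.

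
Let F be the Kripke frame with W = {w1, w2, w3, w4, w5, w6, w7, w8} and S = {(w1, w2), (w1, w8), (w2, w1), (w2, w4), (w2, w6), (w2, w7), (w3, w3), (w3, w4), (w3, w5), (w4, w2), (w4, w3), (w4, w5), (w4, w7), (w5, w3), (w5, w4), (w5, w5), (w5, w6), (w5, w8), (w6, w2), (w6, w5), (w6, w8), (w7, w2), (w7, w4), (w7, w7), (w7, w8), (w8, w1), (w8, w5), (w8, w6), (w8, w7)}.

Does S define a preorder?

Reflexive: no — w1 is not related to itself.
Transitive: no — w1 S w2 and w2 S w4, but not w1 S w4.
So S is not a preorder.

No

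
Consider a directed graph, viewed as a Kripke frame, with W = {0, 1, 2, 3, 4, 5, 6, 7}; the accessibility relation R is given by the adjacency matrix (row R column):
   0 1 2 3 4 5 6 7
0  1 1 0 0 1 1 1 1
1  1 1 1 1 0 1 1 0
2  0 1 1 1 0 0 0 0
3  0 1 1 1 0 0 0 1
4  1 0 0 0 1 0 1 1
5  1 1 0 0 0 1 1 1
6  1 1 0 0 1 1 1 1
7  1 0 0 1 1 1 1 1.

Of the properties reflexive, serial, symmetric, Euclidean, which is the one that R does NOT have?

Reflexive: yes — every world is R-related to itself.
Serial: yes — every world has a successor (e.g. 0 R 0).
Symmetric: yes — every pair in R has its reverse in R.
Euclidean: no — 0 R 1 and 0 R 4, but not 1 R 4.
Only Euclidean fails.

Euclidean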